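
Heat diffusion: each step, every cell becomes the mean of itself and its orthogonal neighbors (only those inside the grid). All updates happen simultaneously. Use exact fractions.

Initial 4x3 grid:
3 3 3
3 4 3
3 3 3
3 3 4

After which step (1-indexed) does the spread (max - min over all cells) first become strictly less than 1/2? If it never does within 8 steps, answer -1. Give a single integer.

Answer: 1

Derivation:
Step 1: max=10/3, min=3, spread=1/3
  -> spread < 1/2 first at step 1
Step 2: max=59/18, min=37/12, spread=7/36
Step 3: max=7007/2160, min=7493/2400, spread=2633/21600
Step 4: max=347479/108000, min=226261/72000, spread=647/8640
Step 5: max=24942617/7776000, min=8162539/2592000, spread=455/7776
Step 6: max=1491304603/466560000, min=490899101/155520000, spread=186073/4665600
Step 7: max=89341637177/27993600000, min=29475018559/9331200000, spread=1833163/55987200
Step 8: max=5352223033243/1679616000000, min=1770606609581/559872000000, spread=80806409/3359232000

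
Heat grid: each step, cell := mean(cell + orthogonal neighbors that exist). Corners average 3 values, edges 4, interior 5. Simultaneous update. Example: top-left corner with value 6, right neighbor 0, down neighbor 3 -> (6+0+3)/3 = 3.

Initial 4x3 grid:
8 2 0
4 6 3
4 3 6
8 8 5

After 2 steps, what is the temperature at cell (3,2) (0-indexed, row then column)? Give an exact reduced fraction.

Answer: 199/36

Derivation:
Step 1: cell (3,2) = 19/3
Step 2: cell (3,2) = 199/36
Full grid after step 2:
  85/18 209/60 113/36
  1111/240 89/20 199/60
  1339/240 24/5 74/15
  209/36 61/10 199/36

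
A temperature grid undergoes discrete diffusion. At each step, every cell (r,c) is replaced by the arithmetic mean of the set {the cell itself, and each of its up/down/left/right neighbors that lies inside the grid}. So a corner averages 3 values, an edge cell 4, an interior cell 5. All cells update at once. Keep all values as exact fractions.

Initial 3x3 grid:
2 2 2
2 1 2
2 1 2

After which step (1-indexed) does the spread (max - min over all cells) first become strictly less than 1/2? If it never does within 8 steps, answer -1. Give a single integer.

Answer: 2

Derivation:
Step 1: max=2, min=3/2, spread=1/2
Step 2: max=147/80, min=193/120, spread=11/48
  -> spread < 1/2 first at step 2
Step 3: max=217/120, min=11801/7200, spread=1219/7200
Step 4: max=171241/96000, min=723397/432000, spread=755/6912
Step 5: max=30479881/17280000, min=43734509/25920000, spread=6353/82944
Step 6: max=1819322707/1036800000, min=2645341873/1555200000, spread=53531/995328
Step 7: max=4022385827/2304000000, min=159383555681/93312000000, spread=450953/11943936
Step 8: max=6496993549163/3732480000000, min=9597090206557/5598720000000, spread=3799043/143327232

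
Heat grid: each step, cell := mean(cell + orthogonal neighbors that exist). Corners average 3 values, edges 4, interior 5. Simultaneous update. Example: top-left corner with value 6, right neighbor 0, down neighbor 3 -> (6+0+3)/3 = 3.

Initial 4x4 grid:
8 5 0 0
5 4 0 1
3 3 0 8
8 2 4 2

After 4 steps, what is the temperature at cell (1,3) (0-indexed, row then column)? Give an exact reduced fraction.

Step 1: cell (1,3) = 9/4
Step 2: cell (1,3) = 19/12
Step 3: cell (1,3) = 7387/3600
Step 4: cell (1,3) = 223753/108000
Full grid after step 4:
  88301/21600 12311/3600 126359/54000 62617/32400
  59591/14400 66721/20000 231709/90000 223753/108000
  169981/43200 39599/11250 501553/180000 290693/108000
  63977/16200 30059/8640 696091/216000 190399/64800

Answer: 223753/108000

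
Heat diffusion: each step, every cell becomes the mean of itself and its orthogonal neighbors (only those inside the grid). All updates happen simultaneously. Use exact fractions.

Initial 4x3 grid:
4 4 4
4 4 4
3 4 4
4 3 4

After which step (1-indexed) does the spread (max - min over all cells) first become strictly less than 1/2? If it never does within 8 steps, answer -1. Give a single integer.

Step 1: max=4, min=10/3, spread=2/3
Step 2: max=4, min=287/80, spread=33/80
  -> spread < 1/2 first at step 2
Step 3: max=4, min=7781/2160, spread=859/2160
Step 4: max=7121/1800, min=476797/129600, spread=7183/25920
Step 5: max=425789/108000, min=28764923/7776000, spread=378377/1555200
Step 6: max=4230211/1080000, min=1740578377/466560000, spread=3474911/18662400
Step 7: max=379346011/97200000, min=104891599643/27993600000, spread=174402061/1119744000
Step 8: max=45344183273/11664000000, min=6321179433937/1679616000000, spread=1667063659/13436928000

Answer: 2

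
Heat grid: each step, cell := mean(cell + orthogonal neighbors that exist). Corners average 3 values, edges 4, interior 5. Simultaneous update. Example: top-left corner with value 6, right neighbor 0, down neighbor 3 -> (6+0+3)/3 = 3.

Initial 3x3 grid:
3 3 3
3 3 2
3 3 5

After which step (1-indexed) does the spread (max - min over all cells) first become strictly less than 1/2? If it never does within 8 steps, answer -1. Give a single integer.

Answer: 2

Derivation:
Step 1: max=7/2, min=8/3, spread=5/6
Step 2: max=121/36, min=43/15, spread=89/180
  -> spread < 1/2 first at step 2
Step 3: max=23033/7200, min=529/180, spread=1873/7200
Step 4: max=409981/129600, min=160597/54000, spread=122741/648000
Step 5: max=80846897/25920000, min=215879/72000, spread=3130457/25920000
Step 6: max=1448867029/466560000, min=146832637/48600000, spread=196368569/2332800000
Step 7: max=86470070063/27993600000, min=7069499849/2332800000, spread=523543/8957952
Step 8: max=5176132378861/1679616000000, min=70933568413/23328000000, spread=4410589/107495424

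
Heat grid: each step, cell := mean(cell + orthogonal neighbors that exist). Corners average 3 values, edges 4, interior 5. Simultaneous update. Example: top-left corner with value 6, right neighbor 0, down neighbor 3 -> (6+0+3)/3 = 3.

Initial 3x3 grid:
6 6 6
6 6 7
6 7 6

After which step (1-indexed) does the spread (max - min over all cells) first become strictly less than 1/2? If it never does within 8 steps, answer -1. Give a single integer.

Answer: 2

Derivation:
Step 1: max=20/3, min=6, spread=2/3
Step 2: max=513/80, min=6, spread=33/80
  -> spread < 1/2 first at step 2
Step 3: max=6917/1080, min=551/90, spread=61/216
Step 4: max=410239/64800, min=16561/2700, spread=511/2592
Step 5: max=24557933/3888000, min=222401/36000, spread=4309/31104
Step 6: max=1467063751/233280000, min=30091237/4860000, spread=36295/373248
Step 7: max=87865970597/13996800000, min=7242535831/1166400000, spread=305773/4478976
Step 8: max=5262162670159/839808000000, min=72526575497/11664000000, spread=2575951/53747712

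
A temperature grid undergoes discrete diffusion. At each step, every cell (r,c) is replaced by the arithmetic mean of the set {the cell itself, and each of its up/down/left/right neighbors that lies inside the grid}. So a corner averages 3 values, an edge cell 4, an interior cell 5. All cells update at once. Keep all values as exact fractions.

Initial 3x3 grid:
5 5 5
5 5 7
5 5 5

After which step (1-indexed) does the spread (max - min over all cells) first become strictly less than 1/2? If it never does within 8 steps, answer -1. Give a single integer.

Step 1: max=17/3, min=5, spread=2/3
Step 2: max=667/120, min=5, spread=67/120
Step 3: max=5837/1080, min=507/100, spread=1807/5400
  -> spread < 1/2 first at step 3
Step 4: max=2317963/432000, min=13861/2700, spread=33401/144000
Step 5: max=20669933/3888000, min=1393391/270000, spread=3025513/19440000
Step 6: max=8240926867/1555200000, min=74755949/14400000, spread=53531/497664
Step 7: max=492592925849/93312000000, min=20231116051/3888000000, spread=450953/5971968
Step 8: max=29502503560603/5598720000000, min=2433808610519/466560000000, spread=3799043/71663616

Answer: 3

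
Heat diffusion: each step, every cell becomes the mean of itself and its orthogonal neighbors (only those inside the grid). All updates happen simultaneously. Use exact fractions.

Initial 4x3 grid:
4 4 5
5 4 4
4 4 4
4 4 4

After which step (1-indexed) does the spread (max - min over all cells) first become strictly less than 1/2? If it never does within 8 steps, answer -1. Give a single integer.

Answer: 1

Derivation:
Step 1: max=13/3, min=4, spread=1/3
  -> spread < 1/2 first at step 1
Step 2: max=1027/240, min=4, spread=67/240
Step 3: max=9227/2160, min=193/48, spread=271/1080
Step 4: max=550399/129600, min=9721/2400, spread=5093/25920
Step 5: max=32915501/7776000, min=878611/216000, spread=257101/1555200
Step 6: max=1967893999/466560000, min=26467967/6480000, spread=497603/3732480
Step 7: max=117768437141/27993600000, min=265446113/64800000, spread=123828653/1119744000
Step 8: max=7049605884319/1679616000000, min=23950295413/5832000000, spread=1215366443/13436928000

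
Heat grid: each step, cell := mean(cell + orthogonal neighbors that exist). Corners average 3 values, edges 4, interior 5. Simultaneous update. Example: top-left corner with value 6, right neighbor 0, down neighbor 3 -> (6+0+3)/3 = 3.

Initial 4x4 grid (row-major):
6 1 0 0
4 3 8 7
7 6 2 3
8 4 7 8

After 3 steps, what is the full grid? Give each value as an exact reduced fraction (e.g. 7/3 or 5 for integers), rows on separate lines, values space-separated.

After step 1:
  11/3 5/2 9/4 7/3
  5 22/5 4 9/2
  25/4 22/5 26/5 5
  19/3 25/4 21/4 6
After step 2:
  67/18 769/240 133/48 109/36
  1159/240 203/50 407/100 95/24
  1319/240 53/10 477/100 207/40
  113/18 667/120 227/40 65/12
After step 3:
  529/135 24763/7200 23531/7200 1405/432
  32593/7200 6439/1500 4711/1200 913/225
  1577/288 30221/6000 2499/500 483/100
  12479/2160 2053/360 1071/200 244/45

Answer: 529/135 24763/7200 23531/7200 1405/432
32593/7200 6439/1500 4711/1200 913/225
1577/288 30221/6000 2499/500 483/100
12479/2160 2053/360 1071/200 244/45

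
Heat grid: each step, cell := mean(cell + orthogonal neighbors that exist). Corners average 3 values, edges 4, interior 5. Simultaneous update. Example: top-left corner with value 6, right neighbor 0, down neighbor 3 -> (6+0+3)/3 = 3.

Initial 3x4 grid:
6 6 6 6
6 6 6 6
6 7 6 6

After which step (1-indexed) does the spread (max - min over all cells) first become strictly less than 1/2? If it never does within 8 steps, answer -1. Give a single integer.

Answer: 1

Derivation:
Step 1: max=19/3, min=6, spread=1/3
  -> spread < 1/2 first at step 1
Step 2: max=751/120, min=6, spread=31/120
Step 3: max=6691/1080, min=6, spread=211/1080
Step 4: max=664897/108000, min=10847/1800, spread=14077/108000
Step 5: max=5972407/972000, min=651683/108000, spread=5363/48600
Step 6: max=178700809/29160000, min=362869/60000, spread=93859/1166400
Step 7: max=10707874481/1749600000, min=588536467/97200000, spread=4568723/69984000
Step 8: max=641636435629/104976000000, min=17677618889/2916000000, spread=8387449/167961600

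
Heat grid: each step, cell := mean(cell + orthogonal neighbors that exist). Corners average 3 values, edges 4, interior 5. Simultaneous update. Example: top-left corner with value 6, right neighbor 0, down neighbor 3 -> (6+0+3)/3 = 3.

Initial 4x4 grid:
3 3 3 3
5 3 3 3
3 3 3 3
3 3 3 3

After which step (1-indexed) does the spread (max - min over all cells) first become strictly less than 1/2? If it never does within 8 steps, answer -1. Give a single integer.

Answer: 3

Derivation:
Step 1: max=11/3, min=3, spread=2/3
Step 2: max=211/60, min=3, spread=31/60
Step 3: max=1831/540, min=3, spread=211/540
  -> spread < 1/2 first at step 3
Step 4: max=178843/54000, min=3, spread=16843/54000
Step 5: max=1596643/486000, min=13579/4500, spread=130111/486000
Step 6: max=47382367/14580000, min=817159/270000, spread=3255781/14580000
Step 7: max=1412553691/437400000, min=821107/270000, spread=82360351/437400000
Step 8: max=42117316891/13122000000, min=148306441/48600000, spread=2074577821/13122000000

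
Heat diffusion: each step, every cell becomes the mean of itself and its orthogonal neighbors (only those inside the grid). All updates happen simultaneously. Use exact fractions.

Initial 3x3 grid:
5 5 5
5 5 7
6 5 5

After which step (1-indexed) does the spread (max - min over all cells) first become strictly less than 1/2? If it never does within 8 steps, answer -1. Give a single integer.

Answer: 2

Derivation:
Step 1: max=17/3, min=5, spread=2/3
Step 2: max=667/120, min=61/12, spread=19/40
  -> spread < 1/2 first at step 2
Step 3: max=11839/2160, min=3743/720, spread=61/216
Step 4: max=702713/129600, min=225721/43200, spread=511/2592
Step 5: max=42028111/7776000, min=13650287/2592000, spread=4309/31104
Step 6: max=2510151017/466560000, min=821594089/155520000, spread=36295/373248
Step 7: max=150271258399/27993600000, min=49453392383/9331200000, spread=305773/4478976
Step 8: max=8997589692953/1679616000000, min=2972363741401/559872000000, spread=2575951/53747712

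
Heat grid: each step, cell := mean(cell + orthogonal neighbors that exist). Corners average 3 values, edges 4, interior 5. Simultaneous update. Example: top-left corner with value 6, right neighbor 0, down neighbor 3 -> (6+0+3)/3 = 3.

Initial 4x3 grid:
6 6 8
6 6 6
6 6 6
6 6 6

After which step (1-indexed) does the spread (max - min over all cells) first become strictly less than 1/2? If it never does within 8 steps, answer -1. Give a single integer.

Step 1: max=20/3, min=6, spread=2/3
Step 2: max=59/9, min=6, spread=5/9
Step 3: max=689/108, min=6, spread=41/108
  -> spread < 1/2 first at step 3
Step 4: max=81977/12960, min=6, spread=4217/12960
Step 5: max=4874749/777600, min=21679/3600, spread=38417/155520
Step 6: max=291136211/46656000, min=434597/72000, spread=1903471/9331200
Step 7: max=17397149089/2799360000, min=13075759/2160000, spread=18038617/111974400
Step 8: max=1041037782851/167961600000, min=1179326759/194400000, spread=883978523/6718464000

Answer: 3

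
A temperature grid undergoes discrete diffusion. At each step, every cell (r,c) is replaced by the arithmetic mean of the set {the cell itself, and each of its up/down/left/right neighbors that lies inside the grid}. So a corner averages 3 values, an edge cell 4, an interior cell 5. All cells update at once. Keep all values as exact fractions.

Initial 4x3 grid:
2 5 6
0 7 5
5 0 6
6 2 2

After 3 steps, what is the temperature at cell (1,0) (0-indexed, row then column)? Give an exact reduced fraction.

Step 1: cell (1,0) = 7/2
Step 2: cell (1,0) = 719/240
Step 3: cell (1,0) = 26339/7200
Full grid after step 3:
  7649/2160 15707/3600 10049/2160
  26339/7200 11441/3000 33239/7200
  23429/7200 1417/375 26729/7200
  1495/432 23299/7200 1543/432

Answer: 26339/7200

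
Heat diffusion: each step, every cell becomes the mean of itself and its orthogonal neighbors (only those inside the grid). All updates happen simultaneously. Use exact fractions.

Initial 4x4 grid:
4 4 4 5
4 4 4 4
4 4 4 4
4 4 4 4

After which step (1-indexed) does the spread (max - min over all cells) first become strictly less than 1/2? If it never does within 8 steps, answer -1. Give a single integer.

Step 1: max=13/3, min=4, spread=1/3
  -> spread < 1/2 first at step 1
Step 2: max=77/18, min=4, spread=5/18
Step 3: max=905/216, min=4, spread=41/216
Step 4: max=26963/6480, min=4, spread=1043/6480
Step 5: max=803153/194400, min=4, spread=25553/194400
Step 6: max=23999459/5832000, min=72079/18000, spread=645863/5832000
Step 7: max=717481691/174960000, min=480971/120000, spread=16225973/174960000
Step 8: max=21472677983/5248800000, min=216701/54000, spread=409340783/5248800000

Answer: 1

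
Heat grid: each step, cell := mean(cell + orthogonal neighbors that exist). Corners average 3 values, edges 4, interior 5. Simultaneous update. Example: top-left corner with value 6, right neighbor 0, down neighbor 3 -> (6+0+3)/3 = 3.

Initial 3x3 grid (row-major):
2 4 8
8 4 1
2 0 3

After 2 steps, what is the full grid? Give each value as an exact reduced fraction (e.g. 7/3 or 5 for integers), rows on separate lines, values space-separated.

Answer: 79/18 169/40 77/18
77/20 363/100 49/15
115/36 619/240 91/36

Derivation:
After step 1:
  14/3 9/2 13/3
  4 17/5 4
  10/3 9/4 4/3
After step 2:
  79/18 169/40 77/18
  77/20 363/100 49/15
  115/36 619/240 91/36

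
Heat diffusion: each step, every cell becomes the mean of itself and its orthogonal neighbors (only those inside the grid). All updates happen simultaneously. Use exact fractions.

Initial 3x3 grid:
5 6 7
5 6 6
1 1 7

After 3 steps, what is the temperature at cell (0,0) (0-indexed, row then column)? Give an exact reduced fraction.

Step 1: cell (0,0) = 16/3
Step 2: cell (0,0) = 187/36
Step 3: cell (0,0) = 10793/2160
Full grid after step 3:
  10793/2160 9967/1800 6289/1080
  64361/14400 14591/3000 4377/800
  518/135 20837/4800 10393/2160

Answer: 10793/2160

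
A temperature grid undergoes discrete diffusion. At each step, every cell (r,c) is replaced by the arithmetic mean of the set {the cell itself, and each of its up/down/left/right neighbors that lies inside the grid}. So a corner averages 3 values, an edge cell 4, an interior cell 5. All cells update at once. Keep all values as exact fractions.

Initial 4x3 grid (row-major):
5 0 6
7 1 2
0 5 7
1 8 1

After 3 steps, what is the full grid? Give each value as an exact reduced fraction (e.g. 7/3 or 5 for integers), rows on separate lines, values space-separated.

Answer: 239/72 5983/1800 1403/432
257/75 20371/6000 25897/7200
4117/1200 5669/1500 27977/7200
2599/720 54979/14400 4561/1080

Derivation:
After step 1:
  4 3 8/3
  13/4 3 4
  13/4 21/5 15/4
  3 15/4 16/3
After step 2:
  41/12 19/6 29/9
  27/8 349/100 161/48
  137/40 359/100 1037/240
  10/3 977/240 77/18
After step 3:
  239/72 5983/1800 1403/432
  257/75 20371/6000 25897/7200
  4117/1200 5669/1500 27977/7200
  2599/720 54979/14400 4561/1080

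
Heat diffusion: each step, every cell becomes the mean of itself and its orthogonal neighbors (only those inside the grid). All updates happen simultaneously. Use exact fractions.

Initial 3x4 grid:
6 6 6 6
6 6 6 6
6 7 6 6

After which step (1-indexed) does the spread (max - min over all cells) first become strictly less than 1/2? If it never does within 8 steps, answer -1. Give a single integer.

Step 1: max=19/3, min=6, spread=1/3
  -> spread < 1/2 first at step 1
Step 2: max=751/120, min=6, spread=31/120
Step 3: max=6691/1080, min=6, spread=211/1080
Step 4: max=664897/108000, min=10847/1800, spread=14077/108000
Step 5: max=5972407/972000, min=651683/108000, spread=5363/48600
Step 6: max=178700809/29160000, min=362869/60000, spread=93859/1166400
Step 7: max=10707874481/1749600000, min=588536467/97200000, spread=4568723/69984000
Step 8: max=641636435629/104976000000, min=17677618889/2916000000, spread=8387449/167961600

Answer: 1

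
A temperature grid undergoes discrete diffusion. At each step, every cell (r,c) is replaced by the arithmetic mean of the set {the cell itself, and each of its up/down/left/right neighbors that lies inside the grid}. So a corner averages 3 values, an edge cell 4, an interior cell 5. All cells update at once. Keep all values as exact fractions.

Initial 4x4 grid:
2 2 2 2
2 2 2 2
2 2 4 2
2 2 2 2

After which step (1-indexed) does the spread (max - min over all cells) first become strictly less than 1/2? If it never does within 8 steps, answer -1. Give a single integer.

Answer: 2

Derivation:
Step 1: max=5/2, min=2, spread=1/2
Step 2: max=61/25, min=2, spread=11/25
  -> spread < 1/2 first at step 2
Step 3: max=2767/1200, min=2, spread=367/1200
Step 4: max=12371/5400, min=613/300, spread=1337/5400
Step 5: max=365669/162000, min=18469/9000, spread=33227/162000
Step 6: max=10934327/4860000, min=112049/54000, spread=849917/4860000
Step 7: max=325314347/145800000, min=1688533/810000, spread=21378407/145800000
Step 8: max=9714462371/4374000000, min=509688343/243000000, spread=540072197/4374000000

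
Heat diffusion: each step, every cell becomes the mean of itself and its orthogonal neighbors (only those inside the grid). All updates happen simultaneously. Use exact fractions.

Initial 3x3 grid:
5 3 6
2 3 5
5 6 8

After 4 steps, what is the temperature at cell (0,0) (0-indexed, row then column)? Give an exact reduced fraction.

Step 1: cell (0,0) = 10/3
Step 2: cell (0,0) = 34/9
Step 3: cell (0,0) = 2087/540
Step 4: cell (0,0) = 133069/32400
Full grid after step 4:
  133069/32400 414563/96000 603701/129600
  3663817/864000 413351/90000 77823/16000
  586351/129600 2070971/432000 41311/8100

Answer: 133069/32400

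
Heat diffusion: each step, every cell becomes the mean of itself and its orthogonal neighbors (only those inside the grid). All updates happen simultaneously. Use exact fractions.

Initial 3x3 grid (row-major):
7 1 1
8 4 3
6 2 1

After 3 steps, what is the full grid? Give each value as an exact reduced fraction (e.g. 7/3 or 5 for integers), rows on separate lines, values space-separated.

After step 1:
  16/3 13/4 5/3
  25/4 18/5 9/4
  16/3 13/4 2
After step 2:
  89/18 277/80 43/18
  1231/240 93/25 571/240
  89/18 851/240 5/2
After step 3:
  4873/1080 17419/4800 2963/1080
  67457/14400 5471/1500 39557/14400
  4903/1080 52957/14400 337/120

Answer: 4873/1080 17419/4800 2963/1080
67457/14400 5471/1500 39557/14400
4903/1080 52957/14400 337/120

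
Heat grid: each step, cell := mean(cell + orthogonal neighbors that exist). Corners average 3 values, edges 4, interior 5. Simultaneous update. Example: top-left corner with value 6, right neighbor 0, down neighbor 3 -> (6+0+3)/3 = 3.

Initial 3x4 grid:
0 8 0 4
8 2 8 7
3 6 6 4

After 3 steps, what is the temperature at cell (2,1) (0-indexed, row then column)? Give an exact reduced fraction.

Answer: 6947/1440

Derivation:
Step 1: cell (2,1) = 17/4
Step 2: cell (2,1) = 1339/240
Step 3: cell (2,1) = 6947/1440
Full grid after step 3:
  9839/2160 749/180 3439/720 9841/2160
  4187/960 253/50 2849/600 15179/2880
  5447/1080 6947/1440 7943/1440 1427/270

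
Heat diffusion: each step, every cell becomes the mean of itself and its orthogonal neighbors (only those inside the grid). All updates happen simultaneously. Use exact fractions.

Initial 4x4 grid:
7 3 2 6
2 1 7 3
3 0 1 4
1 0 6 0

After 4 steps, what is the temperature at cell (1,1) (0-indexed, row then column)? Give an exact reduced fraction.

Step 1: cell (1,1) = 13/5
Step 2: cell (1,1) = 129/50
Step 3: cell (1,1) = 2959/1000
Step 4: cell (1,1) = 28097/10000
Full grid after step 4:
  11143/3600 240847/72000 754333/216000 48869/12960
  197927/72000 28097/10000 118151/36000 363179/108000
  90073/43200 424253/180000 233263/90000 330343/108000
  120167/64800 10391/5400 65647/27000 84697/32400

Answer: 28097/10000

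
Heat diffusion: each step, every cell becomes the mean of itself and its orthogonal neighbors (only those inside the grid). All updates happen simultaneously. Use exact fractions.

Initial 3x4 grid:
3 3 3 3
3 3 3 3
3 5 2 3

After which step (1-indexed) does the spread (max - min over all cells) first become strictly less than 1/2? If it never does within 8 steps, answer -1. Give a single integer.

Answer: 3

Derivation:
Step 1: max=11/3, min=8/3, spread=1
Step 2: max=407/120, min=43/15, spread=21/40
Step 3: max=3587/1080, min=529/180, spread=413/1080
  -> spread < 1/2 first at step 3
Step 4: max=104561/32400, min=160141/54000, spread=21191/81000
Step 5: max=3120167/972000, min=107431/36000, spread=21953/97200
Step 6: max=46290517/14580000, min=29247203/9720000, spread=193577/1166400
Step 7: max=691172507/218700000, min=1760462777/583200000, spread=9919669/69984000
Step 8: max=165008264377/52488000000, min=35373687431/11664000000, spread=18645347/167961600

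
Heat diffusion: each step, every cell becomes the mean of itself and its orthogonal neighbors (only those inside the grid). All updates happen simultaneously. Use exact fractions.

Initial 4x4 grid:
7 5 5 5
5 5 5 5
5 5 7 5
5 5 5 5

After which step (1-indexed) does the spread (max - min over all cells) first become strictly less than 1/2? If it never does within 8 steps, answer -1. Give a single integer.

Step 1: max=17/3, min=5, spread=2/3
Step 2: max=50/9, min=5, spread=5/9
Step 3: max=581/108, min=103/20, spread=31/135
  -> spread < 1/2 first at step 3
Step 4: max=86917/16200, min=9283/1800, spread=337/1620
Step 5: max=2583091/486000, min=281153/54000, spread=26357/243000
Step 6: max=3094021/583200, min=563153/108000, spread=132487/1458000
Step 7: max=92488651/17496000, min=254241889/48600000, spread=12019637/218700000
Step 8: max=69276560437/13122000000, min=7633958063/1458000000, spread=57093787/1312200000

Answer: 3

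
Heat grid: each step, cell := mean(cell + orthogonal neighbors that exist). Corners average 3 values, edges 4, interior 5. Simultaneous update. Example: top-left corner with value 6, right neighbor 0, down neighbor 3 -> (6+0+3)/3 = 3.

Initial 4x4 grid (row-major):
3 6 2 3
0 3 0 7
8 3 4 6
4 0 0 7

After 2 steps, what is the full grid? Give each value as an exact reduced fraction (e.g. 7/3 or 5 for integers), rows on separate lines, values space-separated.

Answer: 10/3 233/80 269/80 43/12
253/80 81/25 299/100 43/10
297/80 141/50 363/100 127/30
19/6 121/40 343/120 157/36

Derivation:
After step 1:
  3 7/2 11/4 4
  7/2 12/5 16/5 4
  15/4 18/5 13/5 6
  4 7/4 11/4 13/3
After step 2:
  10/3 233/80 269/80 43/12
  253/80 81/25 299/100 43/10
  297/80 141/50 363/100 127/30
  19/6 121/40 343/120 157/36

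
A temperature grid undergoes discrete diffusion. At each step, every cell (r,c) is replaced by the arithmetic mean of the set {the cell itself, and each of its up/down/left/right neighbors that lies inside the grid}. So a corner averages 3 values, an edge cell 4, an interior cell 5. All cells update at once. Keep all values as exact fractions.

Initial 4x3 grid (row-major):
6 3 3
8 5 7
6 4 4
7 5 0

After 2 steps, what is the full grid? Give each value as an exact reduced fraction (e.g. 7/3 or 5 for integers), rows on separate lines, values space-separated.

Answer: 97/18 393/80 40/9
707/120 509/100 547/120
233/40 121/25 163/40
65/12 89/20 43/12

Derivation:
After step 1:
  17/3 17/4 13/3
  25/4 27/5 19/4
  25/4 24/5 15/4
  6 4 3
After step 2:
  97/18 393/80 40/9
  707/120 509/100 547/120
  233/40 121/25 163/40
  65/12 89/20 43/12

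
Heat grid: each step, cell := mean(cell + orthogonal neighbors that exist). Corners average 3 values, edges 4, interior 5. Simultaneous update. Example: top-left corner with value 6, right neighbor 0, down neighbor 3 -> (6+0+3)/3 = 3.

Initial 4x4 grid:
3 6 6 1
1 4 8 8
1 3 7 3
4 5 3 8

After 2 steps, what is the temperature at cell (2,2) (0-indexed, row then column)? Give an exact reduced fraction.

Answer: 553/100

Derivation:
Step 1: cell (2,2) = 24/5
Step 2: cell (2,2) = 553/100
Full grid after step 2:
  31/9 133/30 27/5 61/12
  367/120 22/5 521/100 231/40
  71/24 96/25 553/100 629/120
  28/9 101/24 569/120 203/36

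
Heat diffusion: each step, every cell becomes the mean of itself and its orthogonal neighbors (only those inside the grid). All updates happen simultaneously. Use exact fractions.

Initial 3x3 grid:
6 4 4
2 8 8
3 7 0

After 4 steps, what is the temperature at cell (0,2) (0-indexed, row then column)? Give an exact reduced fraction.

Answer: 333503/64800

Derivation:
Step 1: cell (0,2) = 16/3
Step 2: cell (0,2) = 95/18
Step 3: cell (0,2) = 5659/1080
Step 4: cell (0,2) = 333503/64800
Full grid after step 4:
  210977/43200 2177851/432000 333503/64800
  153651/32000 1780399/360000 1098863/216000
  203777/43200 698617/144000 35767/7200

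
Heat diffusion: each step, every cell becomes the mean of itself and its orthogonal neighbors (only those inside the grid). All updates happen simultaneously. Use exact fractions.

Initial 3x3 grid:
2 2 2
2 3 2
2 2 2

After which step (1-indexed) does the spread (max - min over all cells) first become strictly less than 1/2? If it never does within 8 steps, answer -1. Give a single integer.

Answer: 1

Derivation:
Step 1: max=9/4, min=2, spread=1/4
  -> spread < 1/2 first at step 1
Step 2: max=56/25, min=169/80, spread=51/400
Step 3: max=10423/4800, min=767/360, spread=589/14400
Step 4: max=64943/30000, min=617081/288000, spread=31859/1440000
Step 5: max=37251607/17280000, min=3864721/1800000, spread=751427/86400000
Step 6: max=232634687/108000000, min=2228663129/1036800000, spread=23149331/5184000000
Step 7: max=133898654263/62208000000, min=13934931889/6480000000, spread=616540643/311040000000
Step 8: max=836712453983/388800000000, min=8028892008761/3732480000000, spread=17737747379/18662400000000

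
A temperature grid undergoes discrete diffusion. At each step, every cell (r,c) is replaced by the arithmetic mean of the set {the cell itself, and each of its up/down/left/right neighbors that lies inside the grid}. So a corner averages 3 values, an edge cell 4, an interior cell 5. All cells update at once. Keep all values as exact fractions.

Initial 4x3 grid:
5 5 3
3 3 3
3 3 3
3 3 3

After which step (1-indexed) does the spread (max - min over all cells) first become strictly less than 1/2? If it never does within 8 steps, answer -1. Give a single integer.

Step 1: max=13/3, min=3, spread=4/3
Step 2: max=71/18, min=3, spread=17/18
Step 3: max=4087/1080, min=3, spread=847/1080
Step 4: max=59231/16200, min=683/225, spread=2011/3240
Step 5: max=6962783/1944000, min=165713/54000, spread=199423/388800
Step 6: max=410824867/116640000, min=3355249/1080000, spread=1938319/4665600
  -> spread < 1/2 first at step 6
Step 7: max=24356877053/6998400000, min=305044199/97200000, spread=95747789/279936000
Step 8: max=1447281255127/419904000000, min=18469143941/5832000000, spread=940023131/3359232000

Answer: 6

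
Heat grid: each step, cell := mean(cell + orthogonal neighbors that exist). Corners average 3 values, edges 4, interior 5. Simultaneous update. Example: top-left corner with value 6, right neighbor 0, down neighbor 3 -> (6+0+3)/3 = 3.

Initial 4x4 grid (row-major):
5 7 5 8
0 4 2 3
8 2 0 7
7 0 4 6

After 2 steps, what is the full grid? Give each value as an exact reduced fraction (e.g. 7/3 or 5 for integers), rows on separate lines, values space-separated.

Answer: 9/2 71/16 1133/240 95/18
31/8 181/50 193/50 257/60
163/40 163/50 151/50 53/12
25/6 271/80 173/48 73/18

Derivation:
After step 1:
  4 21/4 11/2 16/3
  17/4 3 14/5 5
  17/4 14/5 3 4
  5 13/4 5/2 17/3
After step 2:
  9/2 71/16 1133/240 95/18
  31/8 181/50 193/50 257/60
  163/40 163/50 151/50 53/12
  25/6 271/80 173/48 73/18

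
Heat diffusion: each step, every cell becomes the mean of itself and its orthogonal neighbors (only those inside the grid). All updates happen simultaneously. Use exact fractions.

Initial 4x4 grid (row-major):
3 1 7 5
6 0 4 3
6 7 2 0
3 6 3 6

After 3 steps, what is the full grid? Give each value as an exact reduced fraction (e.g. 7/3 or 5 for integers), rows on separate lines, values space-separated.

After step 1:
  10/3 11/4 17/4 5
  15/4 18/5 16/5 3
  11/2 21/5 16/5 11/4
  5 19/4 17/4 3
After step 2:
  59/18 209/60 19/5 49/12
  971/240 7/2 69/20 279/80
  369/80 17/4 88/25 239/80
  61/12 91/20 19/5 10/3
After step 3:
  7781/2160 2531/720 889/240 2729/720
  5557/1440 899/240 7103/2000 1681/480
  2159/480 8173/2000 7203/2000 7997/2400
  3419/720 1061/240 4561/1200 2429/720

Answer: 7781/2160 2531/720 889/240 2729/720
5557/1440 899/240 7103/2000 1681/480
2159/480 8173/2000 7203/2000 7997/2400
3419/720 1061/240 4561/1200 2429/720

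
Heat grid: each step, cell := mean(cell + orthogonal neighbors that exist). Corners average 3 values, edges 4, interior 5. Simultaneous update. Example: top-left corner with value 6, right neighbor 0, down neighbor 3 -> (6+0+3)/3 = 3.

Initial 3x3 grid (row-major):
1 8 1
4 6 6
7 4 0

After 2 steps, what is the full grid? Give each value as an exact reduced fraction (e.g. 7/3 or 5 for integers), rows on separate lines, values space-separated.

Answer: 77/18 71/15 49/12
583/120 108/25 1031/240
55/12 1091/240 65/18

Derivation:
After step 1:
  13/3 4 5
  9/2 28/5 13/4
  5 17/4 10/3
After step 2:
  77/18 71/15 49/12
  583/120 108/25 1031/240
  55/12 1091/240 65/18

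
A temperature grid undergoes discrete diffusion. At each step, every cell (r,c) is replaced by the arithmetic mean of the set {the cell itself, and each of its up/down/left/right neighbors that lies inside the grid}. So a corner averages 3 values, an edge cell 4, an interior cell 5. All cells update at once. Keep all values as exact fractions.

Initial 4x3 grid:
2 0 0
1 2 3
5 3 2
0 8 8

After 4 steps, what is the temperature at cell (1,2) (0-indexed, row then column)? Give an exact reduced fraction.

Answer: 57959/24000

Derivation:
Step 1: cell (1,2) = 7/4
Step 2: cell (1,2) = 171/80
Step 3: cell (1,2) = 1907/800
Step 4: cell (1,2) = 57959/24000
Full grid after step 4:
  4229/2400 1267/750 13087/7200
  161627/72000 35429/15000 57959/24000
  688001/216000 1190671/360000 84139/24000
  484711/129600 3498689/864000 177637/43200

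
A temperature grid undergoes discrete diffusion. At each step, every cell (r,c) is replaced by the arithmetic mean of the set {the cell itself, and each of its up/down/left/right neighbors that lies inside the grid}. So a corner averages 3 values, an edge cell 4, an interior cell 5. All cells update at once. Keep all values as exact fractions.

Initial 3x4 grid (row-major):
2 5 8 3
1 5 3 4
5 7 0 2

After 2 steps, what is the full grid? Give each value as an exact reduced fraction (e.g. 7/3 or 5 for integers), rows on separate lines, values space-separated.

Answer: 131/36 997/240 75/16 17/4
289/80 207/50 379/100 7/2
71/18 947/240 53/16 8/3

Derivation:
After step 1:
  8/3 5 19/4 5
  13/4 21/5 4 3
  13/3 17/4 3 2
After step 2:
  131/36 997/240 75/16 17/4
  289/80 207/50 379/100 7/2
  71/18 947/240 53/16 8/3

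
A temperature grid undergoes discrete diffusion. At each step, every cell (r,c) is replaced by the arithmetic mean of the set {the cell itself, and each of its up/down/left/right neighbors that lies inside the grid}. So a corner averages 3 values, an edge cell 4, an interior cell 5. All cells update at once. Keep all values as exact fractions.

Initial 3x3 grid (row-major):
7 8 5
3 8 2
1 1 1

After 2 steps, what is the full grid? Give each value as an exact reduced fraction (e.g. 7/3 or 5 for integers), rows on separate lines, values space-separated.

Answer: 71/12 28/5 16/3
1009/240 229/50 221/60
55/18 203/80 97/36

Derivation:
After step 1:
  6 7 5
  19/4 22/5 4
  5/3 11/4 4/3
After step 2:
  71/12 28/5 16/3
  1009/240 229/50 221/60
  55/18 203/80 97/36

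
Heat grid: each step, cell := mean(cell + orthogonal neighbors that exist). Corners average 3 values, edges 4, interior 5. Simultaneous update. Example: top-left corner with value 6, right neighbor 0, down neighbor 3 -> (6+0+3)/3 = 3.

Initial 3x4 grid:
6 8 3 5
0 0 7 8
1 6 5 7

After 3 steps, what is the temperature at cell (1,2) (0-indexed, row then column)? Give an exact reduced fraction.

Answer: 1251/250

Derivation:
Step 1: cell (1,2) = 23/5
Step 2: cell (1,2) = 551/100
Step 3: cell (1,2) = 1251/250
Full grid after step 3:
  8287/2160 7567/1800 19039/3600 12071/2160
  15257/4800 2097/500 1251/250 9539/1600
  859/270 26993/7200 38053/7200 1577/270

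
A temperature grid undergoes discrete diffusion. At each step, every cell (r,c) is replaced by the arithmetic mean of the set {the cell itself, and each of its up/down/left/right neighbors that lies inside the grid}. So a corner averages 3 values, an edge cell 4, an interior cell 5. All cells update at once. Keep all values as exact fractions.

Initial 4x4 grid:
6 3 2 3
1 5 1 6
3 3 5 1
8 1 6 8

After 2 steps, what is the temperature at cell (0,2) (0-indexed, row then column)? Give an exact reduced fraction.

Step 1: cell (0,2) = 9/4
Step 2: cell (0,2) = 823/240
Full grid after step 2:
  133/36 731/240 823/240 26/9
  403/120 351/100 73/25 913/240
  149/40 349/100 102/25 319/80
  49/12 169/40 177/40 5

Answer: 823/240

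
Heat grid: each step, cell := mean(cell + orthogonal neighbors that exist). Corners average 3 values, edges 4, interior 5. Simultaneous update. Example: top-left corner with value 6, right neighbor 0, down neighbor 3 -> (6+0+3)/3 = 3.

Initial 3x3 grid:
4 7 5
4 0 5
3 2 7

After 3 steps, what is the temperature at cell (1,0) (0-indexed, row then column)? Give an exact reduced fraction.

Step 1: cell (1,0) = 11/4
Step 2: cell (1,0) = 287/80
Step 3: cell (1,0) = 16729/4800
Full grid after step 3:
  2897/720 7489/1800 9901/2160
  16729/4800 1484/375 60037/14400
  2417/720 6289/1800 8701/2160

Answer: 16729/4800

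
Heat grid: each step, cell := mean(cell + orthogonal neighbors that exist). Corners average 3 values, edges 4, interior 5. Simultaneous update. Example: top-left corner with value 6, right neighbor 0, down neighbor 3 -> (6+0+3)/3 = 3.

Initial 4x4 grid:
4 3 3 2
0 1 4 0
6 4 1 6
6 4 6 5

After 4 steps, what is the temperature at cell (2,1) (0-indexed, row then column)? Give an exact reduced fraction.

Step 1: cell (2,1) = 16/5
Step 2: cell (2,1) = 94/25
Step 3: cell (2,1) = 21341/6000
Step 4: cell (2,1) = 663431/180000
Full grid after step 4:
  88567/32400 581171/216000 110183/43200 171529/64800
  670751/216000 52823/18000 107003/36000 1549/540
  791759/216000 663431/180000 78899/22500 48619/13500
  270953/64800 221861/54000 223621/54000 64213/16200

Answer: 663431/180000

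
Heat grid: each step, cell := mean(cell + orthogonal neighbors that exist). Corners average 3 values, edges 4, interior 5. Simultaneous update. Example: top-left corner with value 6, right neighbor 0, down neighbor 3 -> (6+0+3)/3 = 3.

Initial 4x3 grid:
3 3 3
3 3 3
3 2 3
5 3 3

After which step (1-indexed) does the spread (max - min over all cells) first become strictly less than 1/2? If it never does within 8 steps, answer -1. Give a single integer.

Answer: 3

Derivation:
Step 1: max=11/3, min=11/4, spread=11/12
Step 2: max=61/18, min=231/80, spread=361/720
Step 3: max=3509/1080, min=2339/800, spread=7027/21600
  -> spread < 1/2 first at step 3
Step 4: max=411317/129600, min=70523/24000, spread=9529/40500
Step 5: max=24345193/7776000, min=318469/108000, spread=56617/311040
Step 6: max=1447079087/466560000, min=38357917/12960000, spread=2647763/18662400
Step 7: max=86296553533/27993600000, min=2309031803/777600000, spread=25371269/223948800
Step 8: max=5154401598647/1679616000000, min=138986141077/46656000000, spread=1207204159/13436928000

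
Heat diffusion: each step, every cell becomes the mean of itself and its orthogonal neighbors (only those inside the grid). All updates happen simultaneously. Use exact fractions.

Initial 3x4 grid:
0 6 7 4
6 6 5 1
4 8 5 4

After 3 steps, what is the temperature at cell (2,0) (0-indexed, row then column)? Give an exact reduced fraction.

Step 1: cell (2,0) = 6
Step 2: cell (2,0) = 21/4
Step 3: cell (2,0) = 431/80
Full grid after step 3:
  1153/240 769/160 2317/480 3121/720
  393/80 1049/200 1423/300 6283/1440
  431/80 2527/480 7171/1440 9263/2160

Answer: 431/80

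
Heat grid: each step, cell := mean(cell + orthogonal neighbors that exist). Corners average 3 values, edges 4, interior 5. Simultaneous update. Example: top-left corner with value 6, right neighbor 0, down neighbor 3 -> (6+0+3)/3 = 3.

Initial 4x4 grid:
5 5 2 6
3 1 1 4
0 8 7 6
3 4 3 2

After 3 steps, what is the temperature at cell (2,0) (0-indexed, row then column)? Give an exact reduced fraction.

Answer: 25211/7200

Derivation:
Step 1: cell (2,0) = 7/2
Step 2: cell (2,0) = 145/48
Step 3: cell (2,0) = 25211/7200
Full grid after step 3:
  3733/1080 24491/7200 2979/800 545/144
  23291/7200 10981/3000 7471/2000 4861/1200
  25211/7200 21863/6000 12509/3000 3007/720
  1465/432 1751/450 733/180 925/216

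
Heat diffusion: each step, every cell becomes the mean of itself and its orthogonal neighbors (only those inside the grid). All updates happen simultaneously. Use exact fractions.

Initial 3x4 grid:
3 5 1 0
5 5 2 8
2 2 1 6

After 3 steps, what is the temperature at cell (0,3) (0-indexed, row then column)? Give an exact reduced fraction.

Step 1: cell (0,3) = 3
Step 2: cell (0,3) = 3
Step 3: cell (0,3) = 131/40
Full grid after step 3:
  7913/2160 12271/3600 943/300 131/40
  50599/14400 10033/3000 6727/2000 4187/1200
  589/180 7739/2400 8119/2400 2683/720

Answer: 131/40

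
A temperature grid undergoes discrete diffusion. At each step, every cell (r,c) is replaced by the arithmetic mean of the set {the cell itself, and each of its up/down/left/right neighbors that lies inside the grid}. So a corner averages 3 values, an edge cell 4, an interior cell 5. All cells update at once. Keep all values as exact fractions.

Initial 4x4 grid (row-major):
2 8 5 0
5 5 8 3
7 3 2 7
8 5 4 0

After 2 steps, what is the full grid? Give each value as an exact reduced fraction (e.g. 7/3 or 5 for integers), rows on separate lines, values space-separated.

After step 1:
  5 5 21/4 8/3
  19/4 29/5 23/5 9/2
  23/4 22/5 24/5 3
  20/3 5 11/4 11/3
After step 2:
  59/12 421/80 1051/240 149/36
  213/40 491/100 499/100 443/120
  647/120 103/20 391/100 479/120
  209/36 1129/240 973/240 113/36

Answer: 59/12 421/80 1051/240 149/36
213/40 491/100 499/100 443/120
647/120 103/20 391/100 479/120
209/36 1129/240 973/240 113/36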